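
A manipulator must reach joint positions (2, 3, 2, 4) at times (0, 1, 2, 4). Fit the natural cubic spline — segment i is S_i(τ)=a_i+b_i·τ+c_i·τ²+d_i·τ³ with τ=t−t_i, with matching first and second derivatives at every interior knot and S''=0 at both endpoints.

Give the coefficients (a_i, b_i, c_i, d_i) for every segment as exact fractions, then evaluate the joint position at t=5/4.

  seg 0: a=2 b=37/23 c=0 d=-14/23
  seg 1: a=3 b=-5/23 c=-42/23 d=24/23
  seg 2: a=2 b=-17/23 c=30/23 d=-5/23
S(5/4) = 131/46

Δ: Δ0=1, Δ1=-1, Δ2=1
row 1: diag=4, rhs=-12; c'=1/4, d'=-3
row 2: denom=6−1·1/4=23/4; d'=(12−1·-3)/(23/4)=60/23
back: M2=60/23
back: M1=-3−1/4·60/23=-84/23
M: M0=0, M1=-84/23, M2=60/23, M3=0
seg 0: a=2, c=M0/2=0, d=(M1−M0)/(6·1)=-14/23, b=Δ0−h0·(2M0+M1)/6=37/23
seg 1: a=3, c=M1/2=-42/23, d=(M2−M1)/(6·1)=24/23, b=Δ1−h1·(2M1+M2)/6=-5/23
seg 2: a=2, c=M2/2=30/23, d=(M3−M2)/(6·2)=-5/23, b=Δ2−h2·(2M2+M3)/6=-17/23
t_q=5/4 → seg 1, τ=1/4; S=3+-5/23·τ+-42/23·τ²+24/23·τ³=131/46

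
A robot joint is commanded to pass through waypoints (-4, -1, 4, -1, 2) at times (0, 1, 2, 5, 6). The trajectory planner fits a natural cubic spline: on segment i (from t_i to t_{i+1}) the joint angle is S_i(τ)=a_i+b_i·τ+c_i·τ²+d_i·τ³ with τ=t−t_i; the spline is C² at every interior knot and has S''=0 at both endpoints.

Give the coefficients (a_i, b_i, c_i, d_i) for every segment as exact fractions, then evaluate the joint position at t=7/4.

  seg 0: a=-4 b=344/159 c=0 d=133/159
  seg 1: a=-1 b=743/159 c=133/53 d=-347/159
  seg 2: a=4 b=500/159 c=-214/53 d=43/53
  seg 3: a=-1 b=131/159 c=173/53 d=-173/159
S(7/4) = 10161/3392

Δ: Δ0=3, Δ1=5, Δ2=-5/3, Δ3=3
row 1: diag=4, rhs=12; c'=1/4, d'=3
row 2: denom=8−1·1/4=31/4; d'=(-40−1·3)/(31/4)=-172/31
row 3: denom=8−3·12/31=212/31; d'=(28−3·-172/31)/(212/31)=346/53
back: M3=346/53
back: M2=-172/31−12/31·346/53=-428/53
back: M1=3−1/4·-428/53=266/53
M: M0=0, M1=266/53, M2=-428/53, M3=346/53, M4=0
seg 0: a=-4, c=M0/2=0, d=(M1−M0)/(6·1)=133/159, b=Δ0−h0·(2M0+M1)/6=344/159
seg 1: a=-1, c=M1/2=133/53, d=(M2−M1)/(6·1)=-347/159, b=Δ1−h1·(2M1+M2)/6=743/159
seg 2: a=4, c=M2/2=-214/53, d=(M3−M2)/(6·3)=43/53, b=Δ2−h2·(2M2+M3)/6=500/159
seg 3: a=-1, c=M3/2=173/53, d=(M4−M3)/(6·1)=-173/159, b=Δ3−h3·(2M3+M4)/6=131/159
t_q=7/4 → seg 1, τ=3/4; S=-1+743/159·τ+133/53·τ²+-347/159·τ³=10161/3392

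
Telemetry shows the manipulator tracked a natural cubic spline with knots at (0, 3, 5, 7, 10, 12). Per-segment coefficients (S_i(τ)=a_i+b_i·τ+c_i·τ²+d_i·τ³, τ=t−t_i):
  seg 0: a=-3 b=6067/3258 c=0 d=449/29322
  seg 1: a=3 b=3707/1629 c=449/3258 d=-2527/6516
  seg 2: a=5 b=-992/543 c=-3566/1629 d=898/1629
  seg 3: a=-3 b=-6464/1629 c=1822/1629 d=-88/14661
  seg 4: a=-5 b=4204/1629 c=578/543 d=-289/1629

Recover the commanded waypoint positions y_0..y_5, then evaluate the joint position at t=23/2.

y_0=-3 y_1=3 y_2=5 y_3=-3 y_4=-5 y_5=3
S(23/2) = 2899/4344

y_0 = S_0(0) = a_0 = -3
y_1 = S_1(0) = a_1 = 3
y_2 = S_2(0) = a_2 = 5
y_3 = S_3(0) = a_3 = -3
y_4 = S_4(0) = a_4 = -5
y_5 = S_4(2) = 3
t_q=23/2 is in segment 4 (τ=3/2); S_4(τ)=2899/4344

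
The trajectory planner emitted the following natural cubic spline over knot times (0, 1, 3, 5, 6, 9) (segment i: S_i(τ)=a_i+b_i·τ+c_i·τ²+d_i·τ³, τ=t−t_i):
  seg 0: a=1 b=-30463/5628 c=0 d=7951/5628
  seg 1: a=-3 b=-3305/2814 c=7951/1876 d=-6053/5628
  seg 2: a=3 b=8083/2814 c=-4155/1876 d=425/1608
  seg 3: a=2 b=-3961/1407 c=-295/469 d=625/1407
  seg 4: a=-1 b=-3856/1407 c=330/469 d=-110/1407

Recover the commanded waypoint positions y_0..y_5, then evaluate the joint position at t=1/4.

y_0 = S_0(0) = a_0 = 1
y_1 = S_1(0) = a_1 = -3
y_2 = S_2(0) = a_2 = 3
y_3 = S_3(0) = a_3 = 2
y_4 = S_4(0) = a_4 = -1
y_5 = S_4(3) = -5
t_q=1/4 is in segment 0 (τ=1/4); S_0(τ)=-39755/120064

y_0=1 y_1=-3 y_2=3 y_3=2 y_4=-1 y_5=-5
S(1/4) = -39755/120064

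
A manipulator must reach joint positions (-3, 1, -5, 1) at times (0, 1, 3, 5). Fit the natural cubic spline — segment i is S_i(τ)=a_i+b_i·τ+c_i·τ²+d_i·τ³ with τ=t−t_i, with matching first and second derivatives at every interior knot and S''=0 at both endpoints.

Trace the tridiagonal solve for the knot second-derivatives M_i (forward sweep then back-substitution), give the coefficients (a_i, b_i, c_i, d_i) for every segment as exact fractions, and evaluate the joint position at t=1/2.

Δ: Δ0=4, Δ1=-3, Δ2=3
row 1: diag=6, rhs=-42; c'=1/3, d'=-7
row 2: denom=8−2·1/3=22/3; d'=(36−2·-7)/(22/3)=75/11
back: M2=75/11
back: M1=-7−1/3·75/11=-102/11
M: M0=0, M1=-102/11, M2=75/11, M3=0
seg 0: a=-3, c=M0/2=0, d=(M1−M0)/(6·1)=-17/11, b=Δ0−h0·(2M0+M1)/6=61/11
seg 1: a=1, c=M1/2=-51/11, d=(M2−M1)/(6·2)=59/44, b=Δ1−h1·(2M1+M2)/6=10/11
seg 2: a=-5, c=M2/2=75/22, d=(M3−M2)/(6·2)=-25/44, b=Δ2−h2·(2M2+M3)/6=-17/11
t_q=1/2 → seg 0, τ=1/2; S=-3+61/11·τ+0·τ²+-17/11·τ³=-37/88

  seg 0: a=-3 b=61/11 c=0 d=-17/11
  seg 1: a=1 b=10/11 c=-51/11 d=59/44
  seg 2: a=-5 b=-17/11 c=75/22 d=-25/44
S(1/2) = -37/88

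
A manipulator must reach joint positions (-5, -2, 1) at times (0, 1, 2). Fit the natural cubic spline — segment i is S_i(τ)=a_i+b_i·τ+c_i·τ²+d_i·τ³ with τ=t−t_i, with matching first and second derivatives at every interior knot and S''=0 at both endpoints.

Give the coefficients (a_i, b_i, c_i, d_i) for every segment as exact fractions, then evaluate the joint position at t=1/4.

  seg 0: a=-5 b=3 c=0 d=0
  seg 1: a=-2 b=3 c=0 d=0
S(1/4) = -17/4

Δ: Δ0=3, Δ1=3
row 1: diag=4, rhs=0; c'=1/4, d'=0
back: M1=0
M: M0=0, M1=0, M2=0
seg 0: a=-5, c=M0/2=0, d=(M1−M0)/(6·1)=0, b=Δ0−h0·(2M0+M1)/6=3
seg 1: a=-2, c=M1/2=0, d=(M2−M1)/(6·1)=0, b=Δ1−h1·(2M1+M2)/6=3
t_q=1/4 → seg 0, τ=1/4; S=-5+3·τ+0·τ²+0·τ³=-17/4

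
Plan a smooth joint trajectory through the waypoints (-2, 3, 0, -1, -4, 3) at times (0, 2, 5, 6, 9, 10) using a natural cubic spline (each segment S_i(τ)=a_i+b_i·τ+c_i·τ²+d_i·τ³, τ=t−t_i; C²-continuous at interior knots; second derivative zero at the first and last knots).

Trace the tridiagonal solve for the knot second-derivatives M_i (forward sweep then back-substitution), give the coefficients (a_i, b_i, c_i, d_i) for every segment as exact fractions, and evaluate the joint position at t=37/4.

  seg 0: a=-2 b=2829/850 c=0 d=-88/425
  seg 1: a=3 b=717/850 c=-528/425 d=1601/7650
  seg 2: a=0 b=-24/25 c=109/170 d=-579/850
  seg 3: a=-1 b=-1463/850 c=-596/425 d=4189/7650
  seg 4: a=-4 b=1976/425 c=2997/850 d=-999/850
S(37/4) = -143379/54400

Δ: Δ0=5/2, Δ1=-1, Δ2=-1, Δ3=-1, Δ4=7
row 1: diag=10, rhs=-21; c'=3/10, d'=-21/10
row 2: denom=8−3·3/10=71/10; d'=(0−3·-21/10)/(71/10)=63/71
row 3: denom=8−1·10/71=558/71; d'=(0−1·63/71)/(558/71)=-7/62
row 4: denom=8−3·71/186=425/62; d'=(48−3·-7/62)/(425/62)=2997/425
back: M4=2997/425
back: M3=-7/62−71/186·2997/425=-1192/425
back: M2=63/71−10/71·-1192/425=109/85
back: M1=-21/10−3/10·109/85=-1056/425
M: M0=0, M1=-1056/425, M2=109/85, M3=-1192/425, M4=2997/425, M5=0
seg 0: a=-2, c=M0/2=0, d=(M1−M0)/(6·2)=-88/425, b=Δ0−h0·(2M0+M1)/6=2829/850
seg 1: a=3, c=M1/2=-528/425, d=(M2−M1)/(6·3)=1601/7650, b=Δ1−h1·(2M1+M2)/6=717/850
seg 2: a=0, c=M2/2=109/170, d=(M3−M2)/(6·1)=-579/850, b=Δ2−h2·(2M2+M3)/6=-24/25
seg 3: a=-1, c=M3/2=-596/425, d=(M4−M3)/(6·3)=4189/7650, b=Δ3−h3·(2M3+M4)/6=-1463/850
seg 4: a=-4, c=M4/2=2997/850, d=(M5−M4)/(6·1)=-999/850, b=Δ4−h4·(2M4+M5)/6=1976/425
t_q=37/4 → seg 4, τ=1/4; S=-4+1976/425·τ+2997/850·τ²+-999/850·τ³=-143379/54400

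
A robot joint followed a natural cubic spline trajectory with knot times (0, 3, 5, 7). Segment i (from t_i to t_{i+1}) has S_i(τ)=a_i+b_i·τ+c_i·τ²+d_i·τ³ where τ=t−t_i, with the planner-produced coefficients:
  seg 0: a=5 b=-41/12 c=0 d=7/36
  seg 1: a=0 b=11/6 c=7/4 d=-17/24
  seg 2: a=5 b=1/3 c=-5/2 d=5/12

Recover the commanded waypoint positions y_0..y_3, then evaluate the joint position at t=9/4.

y_0=5 y_1=0 y_2=5 y_3=-1
S(9/4) = -121/256

y_0 = S_0(0) = a_0 = 5
y_1 = S_1(0) = a_1 = 0
y_2 = S_2(0) = a_2 = 5
y_3 = S_2(2) = -1
t_q=9/4 is in segment 0 (τ=9/4); S_0(τ)=-121/256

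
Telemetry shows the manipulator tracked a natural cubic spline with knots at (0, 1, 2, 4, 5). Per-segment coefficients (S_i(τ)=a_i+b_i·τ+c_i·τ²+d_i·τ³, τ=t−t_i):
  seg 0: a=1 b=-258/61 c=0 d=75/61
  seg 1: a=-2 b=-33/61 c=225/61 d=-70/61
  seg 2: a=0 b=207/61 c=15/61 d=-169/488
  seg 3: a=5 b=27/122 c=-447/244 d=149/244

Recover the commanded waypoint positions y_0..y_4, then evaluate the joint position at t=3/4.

y_0=1 y_1=-2 y_2=0 y_3=5 y_4=4
S(3/4) = -6455/3904

y_0 = S_0(0) = a_0 = 1
y_1 = S_1(0) = a_1 = -2
y_2 = S_2(0) = a_2 = 0
y_3 = S_3(0) = a_3 = 5
y_4 = S_3(1) = 4
t_q=3/4 is in segment 0 (τ=3/4); S_0(τ)=-6455/3904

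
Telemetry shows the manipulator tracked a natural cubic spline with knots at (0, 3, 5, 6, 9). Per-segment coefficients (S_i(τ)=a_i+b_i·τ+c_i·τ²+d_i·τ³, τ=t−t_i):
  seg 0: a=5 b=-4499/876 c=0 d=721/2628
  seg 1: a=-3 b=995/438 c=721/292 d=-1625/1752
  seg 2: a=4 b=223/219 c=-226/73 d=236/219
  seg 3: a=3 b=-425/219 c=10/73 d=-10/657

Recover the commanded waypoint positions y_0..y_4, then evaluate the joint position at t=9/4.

y_0=5 y_1=-3 y_2=4 y_3=3 y_4=-2
S(9/4) = -64111/18688

y_0 = S_0(0) = a_0 = 5
y_1 = S_1(0) = a_1 = -3
y_2 = S_2(0) = a_2 = 4
y_3 = S_3(0) = a_3 = 3
y_4 = S_3(3) = -2
t_q=9/4 is in segment 0 (τ=9/4); S_0(τ)=-64111/18688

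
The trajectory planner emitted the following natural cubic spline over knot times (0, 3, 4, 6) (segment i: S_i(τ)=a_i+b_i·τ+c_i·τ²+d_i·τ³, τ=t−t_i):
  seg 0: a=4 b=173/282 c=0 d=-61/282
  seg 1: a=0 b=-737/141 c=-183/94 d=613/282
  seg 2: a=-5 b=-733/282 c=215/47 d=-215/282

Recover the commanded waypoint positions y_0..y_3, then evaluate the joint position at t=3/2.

y_0 = S_0(0) = a_0 = 4
y_1 = S_1(0) = a_1 = 0
y_2 = S_2(0) = a_2 = -5
y_3 = S_2(2) = 2
t_q=3/2 is in segment 0 (τ=3/2); S_0(τ)=3151/752

y_0=4 y_1=0 y_2=-5 y_3=2
S(3/2) = 3151/752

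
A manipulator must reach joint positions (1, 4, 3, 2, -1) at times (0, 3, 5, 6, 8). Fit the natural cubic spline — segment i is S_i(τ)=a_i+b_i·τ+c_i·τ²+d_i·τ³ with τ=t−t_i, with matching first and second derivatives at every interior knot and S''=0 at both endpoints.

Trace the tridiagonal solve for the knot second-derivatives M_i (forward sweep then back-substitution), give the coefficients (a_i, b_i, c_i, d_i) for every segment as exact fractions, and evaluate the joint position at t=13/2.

Δ: Δ0=1, Δ1=-1/2, Δ2=-1, Δ3=-3/2
row 1: diag=10, rhs=-9; c'=1/5, d'=-9/10
row 2: denom=6−2·1/5=28/5; d'=(-3−2·-9/10)/(28/5)=-3/14
row 3: denom=6−1·5/28=163/28; d'=(-3−1·-3/14)/(163/28)=-78/163
back: M3=-78/163
back: M2=-3/14−5/28·-78/163=-21/163
back: M1=-9/10−1/5·-21/163=-285/326
M: M0=0, M1=-285/326, M2=-21/163, M3=-78/163, M4=0
seg 0: a=1, c=M0/2=0, d=(M1−M0)/(6·3)=-95/1956, b=Δ0−h0·(2M0+M1)/6=937/652
seg 1: a=4, c=M1/2=-285/652, d=(M2−M1)/(6·2)=81/1304, b=Δ1−h1·(2M1+M2)/6=41/326
seg 2: a=3, c=M2/2=-21/326, d=(M3−M2)/(6·1)=-19/326, b=Δ2−h2·(2M2+M3)/6=-143/163
seg 3: a=2, c=M3/2=-39/163, d=(M4−M3)/(6·2)=13/326, b=Δ3−h3·(2M3+M4)/6=-385/326
t_q=13/2 → seg 3, τ=1/2; S=2+-385/326·τ+-39/163·τ²+13/326·τ³=3533/2608

  seg 0: a=1 b=937/652 c=0 d=-95/1956
  seg 1: a=4 b=41/326 c=-285/652 d=81/1304
  seg 2: a=3 b=-143/163 c=-21/326 d=-19/326
  seg 3: a=2 b=-385/326 c=-39/163 d=13/326
S(13/2) = 3533/2608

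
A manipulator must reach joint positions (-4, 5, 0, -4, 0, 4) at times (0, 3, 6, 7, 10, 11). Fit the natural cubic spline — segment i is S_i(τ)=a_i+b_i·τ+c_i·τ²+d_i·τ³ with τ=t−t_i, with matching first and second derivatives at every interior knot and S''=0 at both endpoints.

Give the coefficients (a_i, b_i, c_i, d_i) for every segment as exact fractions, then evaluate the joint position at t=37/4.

Δ: Δ0=3, Δ1=-5/3, Δ2=-4, Δ3=4/3, Δ4=4
row 1: diag=12, rhs=-28; c'=1/4, d'=-7/3
row 2: denom=8−3·1/4=29/4; d'=(-14−3·-7/3)/(29/4)=-28/29
row 3: denom=8−1·4/29=228/29; d'=(32−1·-28/29)/(228/29)=239/57
row 4: denom=8−3·29/76=521/76; d'=(16−3·239/57)/(521/76)=260/521
back: M4=260/521
back: M3=239/57−29/76·260/521=6256/1563
back: M2=-28/29−4/29·6256/1563=-2372/1563
back: M1=-7/3−1/4·-2372/1563=-1018/521
M: M0=0, M1=-1018/521, M2=-2372/1563, M3=6256/1563, M4=260/521, M5=0
seg 0: a=-4, c=M0/2=0, d=(M1−M0)/(6·3)=-509/4689, b=Δ0−h0·(2M0+M1)/6=2072/521
seg 1: a=5, c=M1/2=-509/521, d=(M2−M1)/(6·3)=341/14067, b=Δ1−h1·(2M1+M2)/6=545/521
seg 2: a=0, c=M2/2=-1186/1563, d=(M3−M2)/(6·1)=1438/1563, b=Δ2−h2·(2M2+M3)/6=-2168/521
seg 3: a=-4, c=M3/2=3128/1563, d=(M4−M3)/(6·3)=-2738/14067, b=Δ3−h3·(2M3+M4)/6=-4562/1563
seg 4: a=0, c=M4/2=130/521, d=(M5−M4)/(6·1)=-130/1563, b=Δ4−h4·(2M4+M5)/6=5992/1563
t_q=37/4 → seg 3, τ=9/4; S=-4+-4562/1563·τ+3128/1563·τ²+-2738/14067·τ³=-44227/16672

  seg 0: a=-4 b=2072/521 c=0 d=-509/4689
  seg 1: a=5 b=545/521 c=-509/521 d=341/14067
  seg 2: a=0 b=-2168/521 c=-1186/1563 d=1438/1563
  seg 3: a=-4 b=-4562/1563 c=3128/1563 d=-2738/14067
  seg 4: a=0 b=5992/1563 c=130/521 d=-130/1563
S(37/4) = -44227/16672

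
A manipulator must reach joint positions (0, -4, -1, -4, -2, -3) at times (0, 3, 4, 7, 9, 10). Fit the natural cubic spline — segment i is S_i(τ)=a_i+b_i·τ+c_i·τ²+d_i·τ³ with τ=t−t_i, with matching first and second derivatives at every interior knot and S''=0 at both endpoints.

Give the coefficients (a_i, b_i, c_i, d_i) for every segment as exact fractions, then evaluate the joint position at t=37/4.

Δ: Δ0=-4/3, Δ1=3, Δ2=-1, Δ3=1, Δ4=-1
row 1: diag=8, rhs=26; c'=1/8, d'=13/4
row 2: denom=8−1·1/8=63/8; d'=(-24−1·13/4)/(63/8)=-218/63
row 3: denom=10−3·8/21=62/7; d'=(12−3·-218/63)/(62/7)=235/93
row 4: denom=6−2·7/31=172/31; d'=(-12−2·235/93)/(172/31)=-793/258
back: M4=-793/258
back: M3=235/93−7/31·-793/258=277/86
back: M2=-218/63−8/21·277/86=-1814/387
back: M1=13/4−1/8·-1814/387=2969/774
M: M0=0, M1=2969/774, M2=-1814/387, M3=277/86, M4=-793/258, M5=0
seg 0: a=0, c=M0/2=0, d=(M1−M0)/(6·3)=2969/13932, b=Δ0−h0·(2M0+M1)/6=-5033/1548
seg 1: a=-4, c=M1/2=2969/1548, d=(M2−M1)/(6·1)=-733/516, b=Δ1−h1·(2M1+M2)/6=1937/774
seg 2: a=-1, c=M2/2=-907/387, d=(M3−M2)/(6·3)=6121/13932, b=Δ2−h2·(2M2+M3)/6=3215/1548
seg 3: a=-4, c=M3/2=277/172, d=(M4−M3)/(6·2)=-203/387, b=Δ3−h3·(2M3+M4)/6=-95/774
seg 4: a=-2, c=M4/2=-793/516, d=(M5−M4)/(6·1)=793/1548, b=Δ4−h4·(2M4+M5)/6=19/774
t_q=37/4 → seg 4, τ=1/4; S=-2+19/774·τ+-793/516·τ²+793/1548·τ³=-68753/33024

  seg 0: a=0 b=-5033/1548 c=0 d=2969/13932
  seg 1: a=-4 b=1937/774 c=2969/1548 d=-733/516
  seg 2: a=-1 b=3215/1548 c=-907/387 d=6121/13932
  seg 3: a=-4 b=-95/774 c=277/172 d=-203/387
  seg 4: a=-2 b=19/774 c=-793/516 d=793/1548
S(37/4) = -68753/33024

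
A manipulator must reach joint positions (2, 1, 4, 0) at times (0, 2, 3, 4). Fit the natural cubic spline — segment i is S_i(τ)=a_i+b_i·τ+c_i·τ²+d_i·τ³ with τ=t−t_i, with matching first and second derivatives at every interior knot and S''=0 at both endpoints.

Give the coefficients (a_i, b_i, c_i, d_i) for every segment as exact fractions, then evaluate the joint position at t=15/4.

  seg 0: a=2 b=-107/46 c=0 d=21/46
  seg 1: a=1 b=145/46 c=63/23 d=-133/46
  seg 2: a=4 b=-1/23 c=-273/46 d=91/46
S(15/4) = 4309/2944

Δ: Δ0=-1/2, Δ1=3, Δ2=-4
row 1: diag=6, rhs=21; c'=1/6, d'=7/2
row 2: denom=4−1·1/6=23/6; d'=(-42−1·7/2)/(23/6)=-273/23
back: M2=-273/23
back: M1=7/2−1/6·-273/23=126/23
M: M0=0, M1=126/23, M2=-273/23, M3=0
seg 0: a=2, c=M0/2=0, d=(M1−M0)/(6·2)=21/46, b=Δ0−h0·(2M0+M1)/6=-107/46
seg 1: a=1, c=M1/2=63/23, d=(M2−M1)/(6·1)=-133/46, b=Δ1−h1·(2M1+M2)/6=145/46
seg 2: a=4, c=M2/2=-273/46, d=(M3−M2)/(6·1)=91/46, b=Δ2−h2·(2M2+M3)/6=-1/23
t_q=15/4 → seg 2, τ=3/4; S=4+-1/23·τ+-273/46·τ²+91/46·τ³=4309/2944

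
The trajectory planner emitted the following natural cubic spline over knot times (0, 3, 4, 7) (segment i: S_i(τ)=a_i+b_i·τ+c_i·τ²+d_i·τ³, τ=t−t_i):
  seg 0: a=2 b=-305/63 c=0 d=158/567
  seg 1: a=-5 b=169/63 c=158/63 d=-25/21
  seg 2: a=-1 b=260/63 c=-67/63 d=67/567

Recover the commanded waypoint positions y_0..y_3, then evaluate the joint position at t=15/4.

y_0=2 y_1=-5 y_2=-1 y_3=5
S(15/4) = -2795/1344

y_0 = S_0(0) = a_0 = 2
y_1 = S_1(0) = a_1 = -5
y_2 = S_2(0) = a_2 = -1
y_3 = S_2(3) = 5
t_q=15/4 is in segment 1 (τ=3/4); S_1(τ)=-2795/1344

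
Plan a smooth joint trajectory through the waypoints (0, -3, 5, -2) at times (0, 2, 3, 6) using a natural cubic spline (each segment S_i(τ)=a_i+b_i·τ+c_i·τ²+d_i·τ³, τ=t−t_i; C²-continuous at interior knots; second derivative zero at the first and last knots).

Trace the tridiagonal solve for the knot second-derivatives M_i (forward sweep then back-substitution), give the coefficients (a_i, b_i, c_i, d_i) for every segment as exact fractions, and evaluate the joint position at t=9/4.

  seg 0: a=0 b=-1459/282 c=0 d=259/282
  seg 1: a=-3 b=1649/282 c=259/47 d=-947/282
  seg 2: a=5 b=958/141 c=-429/94 d=143/282
S(9/4) = -7497/6016

Δ: Δ0=-3/2, Δ1=8, Δ2=-7/3
row 1: diag=6, rhs=57; c'=1/6, d'=19/2
row 2: denom=8−1·1/6=47/6; d'=(-62−1·19/2)/(47/6)=-429/47
back: M2=-429/47
back: M1=19/2−1/6·-429/47=518/47
M: M0=0, M1=518/47, M2=-429/47, M3=0
seg 0: a=0, c=M0/2=0, d=(M1−M0)/(6·2)=259/282, b=Δ0−h0·(2M0+M1)/6=-1459/282
seg 1: a=-3, c=M1/2=259/47, d=(M2−M1)/(6·1)=-947/282, b=Δ1−h1·(2M1+M2)/6=1649/282
seg 2: a=5, c=M2/2=-429/94, d=(M3−M2)/(6·3)=143/282, b=Δ2−h2·(2M2+M3)/6=958/141
t_q=9/4 → seg 1, τ=1/4; S=-3+1649/282·τ+259/47·τ²+-947/282·τ³=-7497/6016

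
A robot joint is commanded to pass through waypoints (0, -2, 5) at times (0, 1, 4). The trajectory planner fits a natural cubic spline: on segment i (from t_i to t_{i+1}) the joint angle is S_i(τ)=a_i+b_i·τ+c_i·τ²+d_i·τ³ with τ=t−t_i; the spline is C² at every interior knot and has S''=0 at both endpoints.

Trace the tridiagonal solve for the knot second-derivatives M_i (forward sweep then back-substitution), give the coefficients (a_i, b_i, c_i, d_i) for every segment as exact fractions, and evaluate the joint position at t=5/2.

Δ: Δ0=-2, Δ1=7/3
row 1: diag=8, rhs=26; c'=3/8, d'=13/4
back: M1=13/4
M: M0=0, M1=13/4, M2=0
seg 0: a=0, c=M0/2=0, d=(M1−M0)/(6·1)=13/24, b=Δ0−h0·(2M0+M1)/6=-61/24
seg 1: a=-2, c=M1/2=13/8, d=(M2−M1)/(6·3)=-13/72, b=Δ1−h1·(2M1+M2)/6=-11/12
t_q=5/2 → seg 1, τ=3/2; S=-2+-11/12·τ+13/8·τ²+-13/72·τ³=-21/64

  seg 0: a=0 b=-61/24 c=0 d=13/24
  seg 1: a=-2 b=-11/12 c=13/8 d=-13/72
S(5/2) = -21/64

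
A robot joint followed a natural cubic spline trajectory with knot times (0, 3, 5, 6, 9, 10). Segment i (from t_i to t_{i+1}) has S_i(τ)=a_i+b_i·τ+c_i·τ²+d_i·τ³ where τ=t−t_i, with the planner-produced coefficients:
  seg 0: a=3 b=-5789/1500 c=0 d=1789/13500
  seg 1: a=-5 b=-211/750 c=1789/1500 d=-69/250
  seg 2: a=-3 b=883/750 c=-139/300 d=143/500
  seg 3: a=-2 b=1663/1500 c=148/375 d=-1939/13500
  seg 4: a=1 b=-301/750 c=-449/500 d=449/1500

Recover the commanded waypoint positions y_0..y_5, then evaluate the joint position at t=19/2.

y_0=3 y_1=-5 y_2=-3 y_3=-2 y_4=1 y_5=0
S(19/2) = 2449/4000

y_0 = S_0(0) = a_0 = 3
y_1 = S_1(0) = a_1 = -5
y_2 = S_2(0) = a_2 = -3
y_3 = S_3(0) = a_3 = -2
y_4 = S_4(0) = a_4 = 1
y_5 = S_4(1) = 0
t_q=19/2 is in segment 4 (τ=1/2); S_4(τ)=2449/4000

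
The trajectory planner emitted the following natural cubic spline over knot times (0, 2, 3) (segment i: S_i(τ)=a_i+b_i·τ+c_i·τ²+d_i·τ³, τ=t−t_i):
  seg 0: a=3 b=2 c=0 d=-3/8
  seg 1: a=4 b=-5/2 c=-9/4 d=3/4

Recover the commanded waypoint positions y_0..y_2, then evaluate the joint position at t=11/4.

y_0 = S_0(0) = a_0 = 3
y_1 = S_1(0) = a_1 = 4
y_2 = S_1(1) = 0
t_q=11/4 is in segment 1 (τ=3/4); S_1(τ)=301/256

y_0=3 y_1=4 y_2=0
S(11/4) = 301/256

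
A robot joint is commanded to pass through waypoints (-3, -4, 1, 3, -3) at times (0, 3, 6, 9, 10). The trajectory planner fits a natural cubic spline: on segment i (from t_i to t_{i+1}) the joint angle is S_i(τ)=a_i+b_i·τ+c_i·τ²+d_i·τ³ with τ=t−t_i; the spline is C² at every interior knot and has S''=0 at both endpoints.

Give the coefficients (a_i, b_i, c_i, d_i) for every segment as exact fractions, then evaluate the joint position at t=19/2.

Δ: Δ0=-1/3, Δ1=5/3, Δ2=2/3, Δ3=-6
row 1: diag=12, rhs=12; c'=1/4, d'=1
row 2: denom=12−3·1/4=45/4; d'=(-6−3·1)/(45/4)=-4/5
row 3: denom=8−3·4/15=36/5; d'=(-40−3·-4/5)/(36/5)=-47/9
back: M3=-47/9
back: M2=-4/5−4/15·-47/9=16/27
back: M1=1−1/4·16/27=23/27
M: M0=0, M1=23/27, M2=16/27, M3=-47/9, M4=0
seg 0: a=-3, c=M0/2=0, d=(M1−M0)/(6·3)=23/486, b=Δ0−h0·(2M0+M1)/6=-41/54
seg 1: a=-4, c=M1/2=23/54, d=(M2−M1)/(6·3)=-7/486, b=Δ1−h1·(2M1+M2)/6=14/27
seg 2: a=1, c=M2/2=8/27, d=(M3−M2)/(6·3)=-157/486, b=Δ2−h2·(2M2+M3)/6=145/54
seg 3: a=3, c=M3/2=-47/18, d=(M4−M3)/(6·1)=47/54, b=Δ3−h3·(2M3+M4)/6=-115/27
t_q=19/2 → seg 3, τ=1/2; S=3+-115/27·τ+-47/18·τ²+47/54·τ³=47/144

  seg 0: a=-3 b=-41/54 c=0 d=23/486
  seg 1: a=-4 b=14/27 c=23/54 d=-7/486
  seg 2: a=1 b=145/54 c=8/27 d=-157/486
  seg 3: a=3 b=-115/27 c=-47/18 d=47/54
S(19/2) = 47/144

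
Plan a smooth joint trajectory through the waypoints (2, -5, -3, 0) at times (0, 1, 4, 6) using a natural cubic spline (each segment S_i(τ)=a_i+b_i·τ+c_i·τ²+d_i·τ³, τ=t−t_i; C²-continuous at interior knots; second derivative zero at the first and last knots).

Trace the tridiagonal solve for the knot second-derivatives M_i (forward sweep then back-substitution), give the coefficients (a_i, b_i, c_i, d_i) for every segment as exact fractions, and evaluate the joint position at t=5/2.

  seg 0: a=2 b=-3427/426 c=0 d=445/426
  seg 1: a=-5 b=-1046/213 c=445/142 d=-181/426
  seg 2: a=-3 b=1031/426 c=-49/71 d=49/426
S(5/2) = -7667/1136

Δ: Δ0=-7, Δ1=2/3, Δ2=3/2
row 1: diag=8, rhs=46; c'=3/8, d'=23/4
row 2: denom=10−3·3/8=71/8; d'=(5−3·23/4)/(71/8)=-98/71
back: M2=-98/71
back: M1=23/4−3/8·-98/71=445/71
M: M0=0, M1=445/71, M2=-98/71, M3=0
seg 0: a=2, c=M0/2=0, d=(M1−M0)/(6·1)=445/426, b=Δ0−h0·(2M0+M1)/6=-3427/426
seg 1: a=-5, c=M1/2=445/142, d=(M2−M1)/(6·3)=-181/426, b=Δ1−h1·(2M1+M2)/6=-1046/213
seg 2: a=-3, c=M2/2=-49/71, d=(M3−M2)/(6·2)=49/426, b=Δ2−h2·(2M2+M3)/6=1031/426
t_q=5/2 → seg 1, τ=3/2; S=-5+-1046/213·τ+445/142·τ²+-181/426·τ³=-7667/1136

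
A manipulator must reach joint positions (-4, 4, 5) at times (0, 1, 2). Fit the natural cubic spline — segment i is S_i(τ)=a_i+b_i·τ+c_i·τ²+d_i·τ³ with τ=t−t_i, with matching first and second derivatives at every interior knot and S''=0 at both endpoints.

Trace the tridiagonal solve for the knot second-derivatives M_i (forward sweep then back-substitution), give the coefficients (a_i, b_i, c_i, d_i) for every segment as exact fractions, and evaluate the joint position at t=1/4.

  seg 0: a=-4 b=39/4 c=0 d=-7/4
  seg 1: a=4 b=9/2 c=-21/4 d=7/4
S(1/4) = -407/256

Δ: Δ0=8, Δ1=1
row 1: diag=4, rhs=-42; c'=1/4, d'=-21/2
back: M1=-21/2
M: M0=0, M1=-21/2, M2=0
seg 0: a=-4, c=M0/2=0, d=(M1−M0)/(6·1)=-7/4, b=Δ0−h0·(2M0+M1)/6=39/4
seg 1: a=4, c=M1/2=-21/4, d=(M2−M1)/(6·1)=7/4, b=Δ1−h1·(2M1+M2)/6=9/2
t_q=1/4 → seg 0, τ=1/4; S=-4+39/4·τ+0·τ²+-7/4·τ³=-407/256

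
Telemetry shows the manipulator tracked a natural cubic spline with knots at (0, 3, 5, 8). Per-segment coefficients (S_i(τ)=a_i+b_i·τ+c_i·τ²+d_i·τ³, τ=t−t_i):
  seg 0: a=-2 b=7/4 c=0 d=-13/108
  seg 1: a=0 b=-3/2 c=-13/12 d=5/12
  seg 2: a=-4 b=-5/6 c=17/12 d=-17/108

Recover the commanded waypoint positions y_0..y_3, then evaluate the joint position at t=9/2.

y_0=-2 y_1=0 y_2=-4 y_3=2
S(9/2) = -105/32

y_0 = S_0(0) = a_0 = -2
y_1 = S_1(0) = a_1 = 0
y_2 = S_2(0) = a_2 = -4
y_3 = S_2(3) = 2
t_q=9/2 is in segment 1 (τ=3/2); S_1(τ)=-105/32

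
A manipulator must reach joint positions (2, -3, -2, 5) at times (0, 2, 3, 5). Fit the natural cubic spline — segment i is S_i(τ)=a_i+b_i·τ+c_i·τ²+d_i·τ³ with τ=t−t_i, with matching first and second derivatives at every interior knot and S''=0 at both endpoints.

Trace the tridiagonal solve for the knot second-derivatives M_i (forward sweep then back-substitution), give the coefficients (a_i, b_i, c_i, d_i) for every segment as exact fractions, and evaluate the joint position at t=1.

  seg 0: a=2 b=-249/70 c=0 d=37/140
  seg 1: a=-3 b=-27/70 c=111/70 d=-1/5
  seg 2: a=-2 b=153/70 c=69/70 d=-23/140
S(1) = -181/140

Δ: Δ0=-5/2, Δ1=1, Δ2=7/2
row 1: diag=6, rhs=21; c'=1/6, d'=7/2
row 2: denom=6−1·1/6=35/6; d'=(15−1·7/2)/(35/6)=69/35
back: M2=69/35
back: M1=7/2−1/6·69/35=111/35
M: M0=0, M1=111/35, M2=69/35, M3=0
seg 0: a=2, c=M0/2=0, d=(M1−M0)/(6·2)=37/140, b=Δ0−h0·(2M0+M1)/6=-249/70
seg 1: a=-3, c=M1/2=111/70, d=(M2−M1)/(6·1)=-1/5, b=Δ1−h1·(2M1+M2)/6=-27/70
seg 2: a=-2, c=M2/2=69/70, d=(M3−M2)/(6·2)=-23/140, b=Δ2−h2·(2M2+M3)/6=153/70
t_q=1 → seg 0, τ=1; S=2+-249/70·τ+0·τ²+37/140·τ³=-181/140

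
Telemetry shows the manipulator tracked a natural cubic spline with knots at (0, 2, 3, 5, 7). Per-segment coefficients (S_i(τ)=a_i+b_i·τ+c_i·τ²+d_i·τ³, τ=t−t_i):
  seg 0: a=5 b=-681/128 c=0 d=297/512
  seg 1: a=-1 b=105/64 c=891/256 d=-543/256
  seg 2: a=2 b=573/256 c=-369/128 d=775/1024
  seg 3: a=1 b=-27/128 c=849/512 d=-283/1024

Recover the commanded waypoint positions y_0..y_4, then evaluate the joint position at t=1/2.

y_0=5 y_1=-1 y_2=2 y_3=1 y_4=5
S(1/2) = 9881/4096

y_0 = S_0(0) = a_0 = 5
y_1 = S_1(0) = a_1 = -1
y_2 = S_2(0) = a_2 = 2
y_3 = S_3(0) = a_3 = 1
y_4 = S_3(2) = 5
t_q=1/2 is in segment 0 (τ=1/2); S_0(τ)=9881/4096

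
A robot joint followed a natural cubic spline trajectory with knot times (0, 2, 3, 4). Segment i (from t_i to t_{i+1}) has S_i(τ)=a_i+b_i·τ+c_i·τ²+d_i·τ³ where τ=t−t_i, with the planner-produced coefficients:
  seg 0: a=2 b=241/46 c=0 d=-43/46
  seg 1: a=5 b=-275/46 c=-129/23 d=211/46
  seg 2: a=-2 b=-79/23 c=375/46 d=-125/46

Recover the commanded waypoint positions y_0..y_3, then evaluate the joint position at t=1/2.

y_0 = S_0(0) = a_0 = 2
y_1 = S_1(0) = a_1 = 5
y_2 = S_2(0) = a_2 = -2
y_3 = S_2(1) = 0
t_q=1/2 is in segment 0 (τ=1/2); S_0(τ)=1657/368

y_0=2 y_1=5 y_2=-2 y_3=0
S(1/2) = 1657/368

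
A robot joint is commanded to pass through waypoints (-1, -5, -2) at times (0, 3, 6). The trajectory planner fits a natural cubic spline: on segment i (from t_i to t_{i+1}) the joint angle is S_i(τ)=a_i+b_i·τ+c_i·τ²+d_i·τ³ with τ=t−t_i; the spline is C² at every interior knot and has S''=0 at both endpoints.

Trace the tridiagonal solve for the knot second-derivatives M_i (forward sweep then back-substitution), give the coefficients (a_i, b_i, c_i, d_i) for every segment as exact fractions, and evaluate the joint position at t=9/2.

Δ: Δ0=-4/3, Δ1=1
row 1: diag=12, rhs=14; c'=1/4, d'=7/6
back: M1=7/6
M: M0=0, M1=7/6, M2=0
seg 0: a=-1, c=M0/2=0, d=(M1−M0)/(6·3)=7/108, b=Δ0−h0·(2M0+M1)/6=-23/12
seg 1: a=-5, c=M1/2=7/12, d=(M2−M1)/(6·3)=-7/108, b=Δ1−h1·(2M1+M2)/6=-1/6
t_q=9/2 → seg 1, τ=3/2; S=-5+-1/6·τ+7/12·τ²+-7/108·τ³=-133/32

  seg 0: a=-1 b=-23/12 c=0 d=7/108
  seg 1: a=-5 b=-1/6 c=7/12 d=-7/108
S(9/2) = -133/32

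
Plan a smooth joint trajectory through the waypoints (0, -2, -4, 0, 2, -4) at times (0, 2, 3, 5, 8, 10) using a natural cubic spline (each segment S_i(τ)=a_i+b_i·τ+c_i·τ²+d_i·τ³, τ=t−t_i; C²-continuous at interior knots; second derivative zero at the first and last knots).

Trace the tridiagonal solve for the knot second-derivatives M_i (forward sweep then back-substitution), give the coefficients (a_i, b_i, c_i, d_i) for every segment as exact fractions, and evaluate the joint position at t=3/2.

Δ: Δ0=-1, Δ1=-2, Δ2=2, Δ3=2/3, Δ4=-3
row 1: diag=6, rhs=-6; c'=1/6, d'=-1
row 2: denom=6−1·1/6=35/6; d'=(24−1·-1)/(35/6)=30/7
row 3: denom=10−2·12/35=326/35; d'=(-8−2·30/7)/(326/35)=-290/163
row 4: denom=10−3·105/326=2945/326; d'=(-22−3·-290/163)/(2945/326)=-5432/2945
back: M4=-5432/2945
back: M3=-290/163−105/326·-5432/2945=-698/589
back: M2=30/7−12/35·-698/589=13818/2945
back: M1=-1−1/6·13818/2945=-5248/2945
M: M0=0, M1=-5248/2945, M2=13818/2945, M3=-698/589, M4=-5432/2945, M5=0
seg 0: a=0, c=M0/2=0, d=(M1−M0)/(6·2)=-1312/8835, b=Δ0−h0·(2M0+M1)/6=-3587/8835
seg 1: a=-2, c=M1/2=-2624/2945, d=(M2−M1)/(6·1)=9533/8835, b=Δ1−h1·(2M1+M2)/6=-19331/8835
seg 2: a=-4, c=M2/2=6909/2945, d=(M3−M2)/(6·2)=-4327/8835, b=Δ2−h2·(2M2+M3)/6=-6476/8835
seg 3: a=0, c=M3/2=-349/589, d=(M4−M3)/(6·3)=-971/26505, b=Δ3−h3·(2M3+M4)/6=24508/8835
seg 4: a=2, c=M4/2=-2716/2945, d=(M5−M4)/(6·2)=1358/8835, b=Δ4−h4·(2M4+M5)/6=-15641/8835
t_q=3/2 → seg 0, τ=3/2; S=0+-3587/8835·τ+0·τ²+-1312/8835·τ³=-6539/5890

  seg 0: a=0 b=-3587/8835 c=0 d=-1312/8835
  seg 1: a=-2 b=-19331/8835 c=-2624/2945 d=9533/8835
  seg 2: a=-4 b=-6476/8835 c=6909/2945 d=-4327/8835
  seg 3: a=0 b=24508/8835 c=-349/589 d=-971/26505
  seg 4: a=2 b=-15641/8835 c=-2716/2945 d=1358/8835
S(3/2) = -6539/5890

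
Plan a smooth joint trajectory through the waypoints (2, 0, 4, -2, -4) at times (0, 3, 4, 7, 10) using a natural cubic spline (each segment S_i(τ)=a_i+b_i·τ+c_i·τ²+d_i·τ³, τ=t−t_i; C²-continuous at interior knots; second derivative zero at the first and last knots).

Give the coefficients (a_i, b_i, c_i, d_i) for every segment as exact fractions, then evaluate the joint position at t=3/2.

Δ: Δ0=-2/3, Δ1=4, Δ2=-2, Δ3=-2/3
row 1: diag=8, rhs=28; c'=1/8, d'=7/2
row 2: denom=8−1·1/8=63/8; d'=(-36−1·7/2)/(63/8)=-316/63
row 3: denom=12−3·8/21=76/7; d'=(8−3·-316/63)/(76/7)=121/57
back: M3=121/57
back: M2=-316/63−8/21·121/57=-332/57
back: M1=7/2−1/8·-332/57=241/57
M: M0=0, M1=241/57, M2=-332/57, M3=121/57, M4=0
seg 0: a=2, c=M0/2=0, d=(M1−M0)/(6·3)=241/1026, b=Δ0−h0·(2M0+M1)/6=-317/114
seg 1: a=0, c=M1/2=241/114, d=(M2−M1)/(6·1)=-191/114, b=Δ1−h1·(2M1+M2)/6=203/57
seg 2: a=4, c=M2/2=-166/57, d=(M3−M2)/(6·3)=151/342, b=Δ2−h2·(2M2+M3)/6=105/38
seg 3: a=-2, c=M3/2=121/114, d=(M4−M3)/(6·3)=-121/1026, b=Δ3−h3·(2M3+M4)/6=-53/19
t_q=3/2 → seg 0, τ=3/2; S=2+-317/114·τ+0·τ²+241/1026·τ³=-419/304

  seg 0: a=2 b=-317/114 c=0 d=241/1026
  seg 1: a=0 b=203/57 c=241/114 d=-191/114
  seg 2: a=4 b=105/38 c=-166/57 d=151/342
  seg 3: a=-2 b=-53/19 c=121/114 d=-121/1026
S(3/2) = -419/304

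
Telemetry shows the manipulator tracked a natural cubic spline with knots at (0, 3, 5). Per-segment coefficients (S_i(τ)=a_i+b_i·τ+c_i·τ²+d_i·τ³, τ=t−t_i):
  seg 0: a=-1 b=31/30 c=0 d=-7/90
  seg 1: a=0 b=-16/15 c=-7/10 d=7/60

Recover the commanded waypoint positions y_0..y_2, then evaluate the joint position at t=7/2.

y_0=-1 y_1=0 y_2=-4
S(7/2) = -111/160

y_0 = S_0(0) = a_0 = -1
y_1 = S_1(0) = a_1 = 0
y_2 = S_1(2) = -4
t_q=7/2 is in segment 1 (τ=1/2); S_1(τ)=-111/160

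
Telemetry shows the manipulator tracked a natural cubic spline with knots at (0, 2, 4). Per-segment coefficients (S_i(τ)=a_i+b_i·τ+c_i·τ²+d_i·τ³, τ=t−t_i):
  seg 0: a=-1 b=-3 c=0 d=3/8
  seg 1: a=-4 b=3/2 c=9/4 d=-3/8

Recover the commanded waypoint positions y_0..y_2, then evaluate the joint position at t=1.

y_0=-1 y_1=-4 y_2=5
S(1) = -29/8

y_0 = S_0(0) = a_0 = -1
y_1 = S_1(0) = a_1 = -4
y_2 = S_1(2) = 5
t_q=1 is in segment 0 (τ=1); S_0(τ)=-29/8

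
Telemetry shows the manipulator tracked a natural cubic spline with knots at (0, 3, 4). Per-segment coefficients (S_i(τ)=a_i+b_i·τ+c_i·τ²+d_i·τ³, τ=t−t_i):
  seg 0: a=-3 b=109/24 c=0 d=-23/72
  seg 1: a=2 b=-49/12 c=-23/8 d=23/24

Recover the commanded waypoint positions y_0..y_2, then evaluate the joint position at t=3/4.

y_0=-3 y_1=2 y_2=-4
S(3/4) = 139/512

y_0 = S_0(0) = a_0 = -3
y_1 = S_1(0) = a_1 = 2
y_2 = S_1(1) = -4
t_q=3/4 is in segment 0 (τ=3/4); S_0(τ)=139/512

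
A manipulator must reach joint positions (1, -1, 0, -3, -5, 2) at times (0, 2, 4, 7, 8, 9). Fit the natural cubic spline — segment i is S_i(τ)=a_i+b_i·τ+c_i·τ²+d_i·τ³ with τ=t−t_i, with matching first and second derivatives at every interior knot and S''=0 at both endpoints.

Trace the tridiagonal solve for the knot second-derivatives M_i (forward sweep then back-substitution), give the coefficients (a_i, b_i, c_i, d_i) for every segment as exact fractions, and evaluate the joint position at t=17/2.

Δ: Δ0=-1, Δ1=1/2, Δ2=-1, Δ3=-2, Δ4=7
row 1: diag=8, rhs=9; c'=1/4, d'=9/8
row 2: denom=10−2·1/4=19/2; d'=(-9−2·9/8)/(19/2)=-45/38
row 3: denom=8−3·6/19=134/19; d'=(-6−3·-45/38)/(134/19)=-93/268
row 4: denom=4−1·19/134=517/134; d'=(54−1·-93/268)/(517/134)=14565/1034
back: M4=14565/1034
back: M3=-93/268−19/134·14565/1034=-1212/517
back: M2=-45/38−6/19·-1212/517=-459/1034
back: M1=9/8−1/4·-459/1034=639/517
M: M0=0, M1=639/517, M2=-459/1034, M3=-1212/517, M4=14565/1034, M5=0
seg 0: a=1, c=M0/2=0, d=(M1−M0)/(6·2)=213/2068, b=Δ0−h0·(2M0+M1)/6=-730/517
seg 1: a=-1, c=M1/2=639/1034, d=(M2−M1)/(6·2)=-579/4136, b=Δ1−h1·(2M1+M2)/6=-91/517
seg 2: a=0, c=M2/2=-459/2068, d=(M3−M2)/(6·3)=-655/6204, b=Δ2−h2·(2M2+M3)/6=637/1034
seg 3: a=-3, c=M3/2=-606/517, d=(M4−M3)/(6·1)=5663/2068, b=Δ3−h3·(2M3+M4)/6=-7375/2068
seg 4: a=-5, c=M4/2=14565/2068, d=(M5−M4)/(6·1)=-4855/2068, b=Δ4−h4·(2M4+M5)/6=2383/1034
t_q=17/2 → seg 4, τ=1/2; S=-5+2383/1034·τ+14565/2068·τ²+-4855/2068·τ³=-39381/16544

  seg 0: a=1 b=-730/517 c=0 d=213/2068
  seg 1: a=-1 b=-91/517 c=639/1034 d=-579/4136
  seg 2: a=0 b=637/1034 c=-459/2068 d=-655/6204
  seg 3: a=-3 b=-7375/2068 c=-606/517 d=5663/2068
  seg 4: a=-5 b=2383/1034 c=14565/2068 d=-4855/2068
S(17/2) = -39381/16544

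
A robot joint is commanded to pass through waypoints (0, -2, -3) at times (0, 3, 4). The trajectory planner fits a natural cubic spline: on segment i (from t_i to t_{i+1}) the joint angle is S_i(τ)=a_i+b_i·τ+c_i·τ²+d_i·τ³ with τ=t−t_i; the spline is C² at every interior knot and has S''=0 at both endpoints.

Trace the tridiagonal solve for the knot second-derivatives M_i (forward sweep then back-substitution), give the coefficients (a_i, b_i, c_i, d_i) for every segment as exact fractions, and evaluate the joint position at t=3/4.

Δ: Δ0=-2/3, Δ1=-1
row 1: diag=8, rhs=-2; c'=1/8, d'=-1/4
back: M1=-1/4
M: M0=0, M1=-1/4, M2=0
seg 0: a=0, c=M0/2=0, d=(M1−M0)/(6·3)=-1/72, b=Δ0−h0·(2M0+M1)/6=-13/24
seg 1: a=-2, c=M1/2=-1/8, d=(M2−M1)/(6·1)=1/24, b=Δ1−h1·(2M1+M2)/6=-11/12
t_q=3/4 → seg 0, τ=3/4; S=0+-13/24·τ+0·τ²+-1/72·τ³=-211/512

  seg 0: a=0 b=-13/24 c=0 d=-1/72
  seg 1: a=-2 b=-11/12 c=-1/8 d=1/24
S(3/4) = -211/512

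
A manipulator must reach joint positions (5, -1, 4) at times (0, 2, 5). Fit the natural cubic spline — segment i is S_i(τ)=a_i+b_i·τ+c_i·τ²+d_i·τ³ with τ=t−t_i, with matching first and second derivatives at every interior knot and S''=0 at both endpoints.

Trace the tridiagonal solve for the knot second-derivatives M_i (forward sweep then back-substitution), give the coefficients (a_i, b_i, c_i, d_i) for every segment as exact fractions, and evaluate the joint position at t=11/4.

Δ: Δ0=-3, Δ1=5/3
row 1: diag=10, rhs=28; c'=3/10, d'=14/5
back: M1=14/5
M: M0=0, M1=14/5, M2=0
seg 0: a=5, c=M0/2=0, d=(M1−M0)/(6·2)=7/30, b=Δ0−h0·(2M0+M1)/6=-59/15
seg 1: a=-1, c=M1/2=7/5, d=(M2−M1)/(6·3)=-7/45, b=Δ1−h1·(2M1+M2)/6=-17/15
t_q=11/4 → seg 1, τ=3/4; S=-1+-17/15·τ+7/5·τ²+-7/45·τ³=-361/320

  seg 0: a=5 b=-59/15 c=0 d=7/30
  seg 1: a=-1 b=-17/15 c=7/5 d=-7/45
S(11/4) = -361/320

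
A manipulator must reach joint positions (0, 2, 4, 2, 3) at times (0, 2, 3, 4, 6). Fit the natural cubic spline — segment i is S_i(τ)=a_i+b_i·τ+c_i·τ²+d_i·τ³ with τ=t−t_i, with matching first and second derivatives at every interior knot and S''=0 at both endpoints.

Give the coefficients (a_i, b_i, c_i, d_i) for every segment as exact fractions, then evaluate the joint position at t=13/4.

  seg 0: a=0 b=1/4 c=0 d=3/16
  seg 1: a=2 b=5/2 c=9/8 d=-13/8
  seg 2: a=4 b=-1/8 c=-15/4 d=15/8
  seg 3: a=2 b=-2 c=15/8 d=-5/16
S(13/4) = 1927/512

Δ: Δ0=1, Δ1=2, Δ2=-2, Δ3=1/2
row 1: diag=6, rhs=6; c'=1/6, d'=1
row 2: denom=4−1·1/6=23/6; d'=(-24−1·1)/(23/6)=-150/23
row 3: denom=6−1·6/23=132/23; d'=(15−1·-150/23)/(132/23)=15/4
back: M3=15/4
back: M2=-150/23−6/23·15/4=-15/2
back: M1=1−1/6·-15/2=9/4
M: M0=0, M1=9/4, M2=-15/2, M3=15/4, M4=0
seg 0: a=0, c=M0/2=0, d=(M1−M0)/(6·2)=3/16, b=Δ0−h0·(2M0+M1)/6=1/4
seg 1: a=2, c=M1/2=9/8, d=(M2−M1)/(6·1)=-13/8, b=Δ1−h1·(2M1+M2)/6=5/2
seg 2: a=4, c=M2/2=-15/4, d=(M3−M2)/(6·1)=15/8, b=Δ2−h2·(2M2+M3)/6=-1/8
seg 3: a=2, c=M3/2=15/8, d=(M4−M3)/(6·2)=-5/16, b=Δ3−h3·(2M3+M4)/6=-2
t_q=13/4 → seg 2, τ=1/4; S=4+-1/8·τ+-15/4·τ²+15/8·τ³=1927/512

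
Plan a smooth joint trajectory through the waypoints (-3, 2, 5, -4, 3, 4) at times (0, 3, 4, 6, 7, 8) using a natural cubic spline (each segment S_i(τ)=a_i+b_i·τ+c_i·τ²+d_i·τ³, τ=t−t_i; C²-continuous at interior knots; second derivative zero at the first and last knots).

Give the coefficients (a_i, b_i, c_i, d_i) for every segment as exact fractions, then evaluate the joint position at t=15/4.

Δ: Δ0=5/3, Δ1=3, Δ2=-9/2, Δ3=7, Δ4=1
row 1: diag=8, rhs=8; c'=1/8, d'=1
row 2: denom=6−1·1/8=47/8; d'=(-45−1·1)/(47/8)=-368/47
row 3: denom=6−2·16/47=250/47; d'=(69−2·-368/47)/(250/47)=3979/250
row 4: denom=4−1·47/250=953/250; d'=(-36−1·3979/250)/(953/250)=-12979/953
back: M4=-12979/953
back: M3=3979/250−47/250·-12979/953=17608/953
back: M2=-368/47−16/47·17608/953=-13456/953
back: M1=1−1/8·-13456/953=2635/953
M: M0=0, M1=2635/953, M2=-13456/953, M3=17608/953, M4=-12979/953, M5=0
seg 0: a=-3, c=M0/2=0, d=(M1−M0)/(6·3)=2635/17154, b=Δ0−h0·(2M0+M1)/6=1625/5718
seg 1: a=2, c=M1/2=2635/1906, d=(M2−M1)/(6·1)=-16091/5718, b=Δ1−h1·(2M1+M2)/6=12670/2859
seg 2: a=5, c=M2/2=-6728/953, d=(M3−M2)/(6·2)=7766/2859, b=Δ2−h2·(2M2+M3)/6=-7123/5718
seg 3: a=-4, c=M3/2=8804/953, d=(M4−M3)/(6·1)=-30587/5718, b=Δ3−h3·(2M3+M4)/6=17789/5718
seg 4: a=3, c=M4/2=-12979/1906, d=(M5−M4)/(6·1)=12979/5718, b=Δ4−h4·(2M4+M5)/6=15838/2859
t_q=15/4 → seg 1, τ=3/4; S=2+12670/2859·τ+2635/1906·τ²+-16091/5718·τ³=599449/121984

  seg 0: a=-3 b=1625/5718 c=0 d=2635/17154
  seg 1: a=2 b=12670/2859 c=2635/1906 d=-16091/5718
  seg 2: a=5 b=-7123/5718 c=-6728/953 d=7766/2859
  seg 3: a=-4 b=17789/5718 c=8804/953 d=-30587/5718
  seg 4: a=3 b=15838/2859 c=-12979/1906 d=12979/5718
S(15/4) = 599449/121984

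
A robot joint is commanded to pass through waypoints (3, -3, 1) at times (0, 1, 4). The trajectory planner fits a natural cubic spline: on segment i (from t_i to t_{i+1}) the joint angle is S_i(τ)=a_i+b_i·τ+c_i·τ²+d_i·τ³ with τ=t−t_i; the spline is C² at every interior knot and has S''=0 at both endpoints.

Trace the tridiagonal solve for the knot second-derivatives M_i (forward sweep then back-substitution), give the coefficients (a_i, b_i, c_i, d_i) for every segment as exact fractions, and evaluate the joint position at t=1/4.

Δ: Δ0=-6, Δ1=4/3
row 1: diag=8, rhs=44; c'=3/8, d'=11/2
back: M1=11/2
M: M0=0, M1=11/2, M2=0
seg 0: a=3, c=M0/2=0, d=(M1−M0)/(6·1)=11/12, b=Δ0−h0·(2M0+M1)/6=-83/12
seg 1: a=-3, c=M1/2=11/4, d=(M2−M1)/(6·3)=-11/36, b=Δ1−h1·(2M1+M2)/6=-25/6
t_q=1/4 → seg 0, τ=1/4; S=3+-83/12·τ+0·τ²+11/12·τ³=329/256

  seg 0: a=3 b=-83/12 c=0 d=11/12
  seg 1: a=-3 b=-25/6 c=11/4 d=-11/36
S(1/4) = 329/256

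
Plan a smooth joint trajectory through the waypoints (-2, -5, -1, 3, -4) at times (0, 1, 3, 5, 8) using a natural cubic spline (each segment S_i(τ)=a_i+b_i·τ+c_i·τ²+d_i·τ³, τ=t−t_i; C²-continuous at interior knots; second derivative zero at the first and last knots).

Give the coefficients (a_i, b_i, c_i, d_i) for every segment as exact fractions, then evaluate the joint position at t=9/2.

Δ: Δ0=-3, Δ1=2, Δ2=2, Δ3=-7/3
row 1: diag=6, rhs=30; c'=1/3, d'=5
row 2: denom=8−2·1/3=22/3; d'=(0−2·5)/(22/3)=-15/11
row 3: denom=10−2·3/11=104/11; d'=(-26−2·-15/11)/(104/11)=-32/13
back: M3=-32/13
back: M2=-15/11−3/11·-32/13=-9/13
back: M1=5−1/3·-9/13=68/13
M: M0=0, M1=68/13, M2=-9/13, M3=-32/13, M4=0
seg 0: a=-2, c=M0/2=0, d=(M1−M0)/(6·1)=34/39, b=Δ0−h0·(2M0+M1)/6=-151/39
seg 1: a=-5, c=M1/2=34/13, d=(M2−M1)/(6·2)=-77/156, b=Δ1−h1·(2M1+M2)/6=-49/39
seg 2: a=-1, c=M2/2=-9/26, d=(M3−M2)/(6·2)=-23/156, b=Δ2−h2·(2M2+M3)/6=128/39
seg 3: a=3, c=M3/2=-16/13, d=(M4−M3)/(6·3)=16/117, b=Δ3−h3·(2M3+M4)/6=5/39
t_q=9/2 → seg 2, τ=3/2; S=-1+128/39·τ+-9/26·τ²+-23/156·τ³=1101/416

  seg 0: a=-2 b=-151/39 c=0 d=34/39
  seg 1: a=-5 b=-49/39 c=34/13 d=-77/156
  seg 2: a=-1 b=128/39 c=-9/26 d=-23/156
  seg 3: a=3 b=5/39 c=-16/13 d=16/117
S(9/2) = 1101/416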